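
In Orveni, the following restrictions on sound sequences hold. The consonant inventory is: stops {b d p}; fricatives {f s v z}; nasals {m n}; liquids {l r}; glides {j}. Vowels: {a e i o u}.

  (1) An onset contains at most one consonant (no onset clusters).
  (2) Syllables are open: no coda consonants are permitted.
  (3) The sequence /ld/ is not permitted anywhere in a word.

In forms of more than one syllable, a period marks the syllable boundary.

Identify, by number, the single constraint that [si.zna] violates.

[si.zna]: syllable 2 onset /zn/ has 2 consonants (> 1).
This is a violation of constraint 1: "An onset contains at most one consonant (no onset clusters)."
The remaining constraints (2, 3) are satisfied.

1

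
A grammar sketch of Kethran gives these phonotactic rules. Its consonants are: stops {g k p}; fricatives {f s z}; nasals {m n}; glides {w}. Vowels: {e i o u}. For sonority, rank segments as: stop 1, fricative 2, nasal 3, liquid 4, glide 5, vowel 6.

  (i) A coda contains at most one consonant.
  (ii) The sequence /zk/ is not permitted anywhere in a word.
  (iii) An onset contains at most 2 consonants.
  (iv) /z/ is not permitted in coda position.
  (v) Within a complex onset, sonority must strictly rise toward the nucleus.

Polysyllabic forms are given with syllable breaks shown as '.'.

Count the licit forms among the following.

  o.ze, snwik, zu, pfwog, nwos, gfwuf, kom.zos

o.ze — σ1 onset /∅/, coda /∅/ ok; σ2 onset /z/, coda /∅/ ok → licit
snwik — violates constraint (iii): syllable 1 onset /snw/ has 3 consonants (> 2) → illicit
zu — σ1 onset /z/, coda /∅/ ok → licit
pfwog — violates constraint (iii): syllable 1 onset /pfw/ has 3 consonants (> 2) → illicit
nwos — σ1 onset /nw/ (3→5 rises), coda /s/ ok → licit
gfwuf — violates constraint (iii): syllable 1 onset /gfw/ has 3 consonants (> 2) → illicit
kom.zos — σ1 onset /k/, coda /m/ ok; σ2 onset /z/, coda /s/ ok → licit
Licit: o.ze, zu, nwos, kom.zos → 4.

4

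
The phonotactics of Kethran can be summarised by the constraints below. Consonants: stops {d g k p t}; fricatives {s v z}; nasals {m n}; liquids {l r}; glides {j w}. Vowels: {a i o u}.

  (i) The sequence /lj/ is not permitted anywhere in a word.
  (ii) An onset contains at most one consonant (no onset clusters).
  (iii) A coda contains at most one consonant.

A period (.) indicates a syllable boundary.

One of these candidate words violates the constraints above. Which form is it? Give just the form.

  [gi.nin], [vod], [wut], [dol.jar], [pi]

[gi.nin] — σ1 onset /g/, coda /∅/ ok; σ2 onset /n/, coda /n/ ok → well-formed
[vod] — σ1 onset /v/, coda /d/ ok → well-formed
[wut] — σ1 onset /w/, coda /t/ ok → well-formed
[dol.jar] — violates constraint (i): contains banned sequence /lj/ → ill-formed
[pi] — σ1 onset /p/, coda /∅/ ok → well-formed

[dol.jar]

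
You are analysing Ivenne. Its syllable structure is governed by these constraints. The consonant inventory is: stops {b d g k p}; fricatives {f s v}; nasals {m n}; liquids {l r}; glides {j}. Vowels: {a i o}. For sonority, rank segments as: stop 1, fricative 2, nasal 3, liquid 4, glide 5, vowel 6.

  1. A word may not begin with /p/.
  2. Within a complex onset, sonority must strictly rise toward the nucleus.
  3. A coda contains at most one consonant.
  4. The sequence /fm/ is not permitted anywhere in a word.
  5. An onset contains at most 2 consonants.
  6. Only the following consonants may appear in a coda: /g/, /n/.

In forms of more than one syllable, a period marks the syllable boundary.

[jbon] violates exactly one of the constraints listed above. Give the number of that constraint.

[jbon]: syllable 1 onset /jb/: /j/ (glide, 5) → /b/ (stop, 1) does not rise.
This is a violation of constraint 2: "Within a complex onset, sonority must strictly rise toward the nucleus."
The remaining constraints (1, 3, 4, 5, 6) are satisfied.

2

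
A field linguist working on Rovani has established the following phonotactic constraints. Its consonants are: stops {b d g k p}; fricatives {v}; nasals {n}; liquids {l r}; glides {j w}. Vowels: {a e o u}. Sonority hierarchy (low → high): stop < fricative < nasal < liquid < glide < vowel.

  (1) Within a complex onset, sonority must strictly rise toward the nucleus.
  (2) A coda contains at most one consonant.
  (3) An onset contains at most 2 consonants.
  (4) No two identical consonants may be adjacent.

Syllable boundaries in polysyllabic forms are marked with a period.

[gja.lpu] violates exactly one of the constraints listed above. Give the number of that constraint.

[gja.lpu]: syllable 2 onset /lp/: /l/ (liquid, 4) → /p/ (stop, 1) does not rise.
This is a violation of constraint 1: "Within a complex onset, sonority must strictly rise toward the nucleus."
The remaining constraints (2, 3, 4) are satisfied.

1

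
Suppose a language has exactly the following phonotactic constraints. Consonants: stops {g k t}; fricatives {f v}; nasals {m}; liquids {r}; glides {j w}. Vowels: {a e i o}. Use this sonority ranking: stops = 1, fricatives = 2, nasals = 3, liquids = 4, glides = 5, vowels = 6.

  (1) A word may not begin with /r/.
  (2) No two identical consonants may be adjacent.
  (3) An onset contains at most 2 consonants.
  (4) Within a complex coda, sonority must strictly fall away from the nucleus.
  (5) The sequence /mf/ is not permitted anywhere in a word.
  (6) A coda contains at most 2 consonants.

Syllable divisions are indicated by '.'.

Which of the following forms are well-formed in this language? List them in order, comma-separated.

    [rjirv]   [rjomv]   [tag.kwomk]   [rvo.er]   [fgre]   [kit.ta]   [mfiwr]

[tag.kwomk]

[rjirv] — violates constraint 1: word begins with /r/ → ill-formed
[rjomv] — violates constraint 1: word begins with /r/ → ill-formed
[tag.kwomk] — σ1 onset /t/, coda /g/ ok; σ2 onset /kw/ (2C), coda /mk/ (3→1 falls) ok → well-formed
[rvo.er] — violates constraint 1: word begins with /r/ → ill-formed
[fgre] — violates constraint 3: syllable 1 onset /fgr/ has 3 consonants (> 2) → ill-formed
[kit.ta] — violates constraint 2: adjacent identical consonants /tt/ → ill-formed
[mfiwr] — violates constraint 5: contains banned sequence /mf/ → ill-formed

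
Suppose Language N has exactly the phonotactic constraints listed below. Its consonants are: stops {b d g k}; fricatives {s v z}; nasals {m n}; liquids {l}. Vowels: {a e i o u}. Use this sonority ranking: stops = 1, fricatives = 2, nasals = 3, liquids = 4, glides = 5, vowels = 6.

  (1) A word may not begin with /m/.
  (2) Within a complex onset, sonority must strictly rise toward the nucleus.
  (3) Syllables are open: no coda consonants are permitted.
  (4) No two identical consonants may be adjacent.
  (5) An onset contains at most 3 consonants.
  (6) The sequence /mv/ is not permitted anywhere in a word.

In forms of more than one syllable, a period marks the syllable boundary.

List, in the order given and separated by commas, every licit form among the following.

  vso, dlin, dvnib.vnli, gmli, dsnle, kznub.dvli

gmli

vso — violates constraint 2: syllable 1 onset /vs/: /v/ (fricative, 2) → /s/ (fricative, 2) does not rise → illicit
dlin — violates constraint 3: syllable 1 coda /n/ has 1 consonant (> 0) → illicit
dvnib.vnli — violates constraint 3: syllable 1 coda /b/ has 1 consonant (> 0) → illicit
gmli — σ1 onset /gml/ (1→3→4 rises), coda /∅/ ok → licit
dsnle — violates constraint 5: syllable 1 onset /dsnl/ has 4 consonants (> 3) → illicit
kznub.dvli — violates constraint 3: syllable 1 coda /b/ has 1 consonant (> 0) → illicit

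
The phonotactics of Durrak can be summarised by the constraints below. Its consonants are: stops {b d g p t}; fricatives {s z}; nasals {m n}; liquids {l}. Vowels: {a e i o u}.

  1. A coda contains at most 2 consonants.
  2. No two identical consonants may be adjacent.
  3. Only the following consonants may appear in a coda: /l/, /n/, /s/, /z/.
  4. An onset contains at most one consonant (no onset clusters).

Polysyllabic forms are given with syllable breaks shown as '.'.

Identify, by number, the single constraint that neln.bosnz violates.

neln.bosnz: syllable 2 coda /snz/ has 3 consonants (> 2).
This is a violation of constraint 1: "A coda contains at most 2 consonants."
The remaining constraints (2, 3, 4) are satisfied.

1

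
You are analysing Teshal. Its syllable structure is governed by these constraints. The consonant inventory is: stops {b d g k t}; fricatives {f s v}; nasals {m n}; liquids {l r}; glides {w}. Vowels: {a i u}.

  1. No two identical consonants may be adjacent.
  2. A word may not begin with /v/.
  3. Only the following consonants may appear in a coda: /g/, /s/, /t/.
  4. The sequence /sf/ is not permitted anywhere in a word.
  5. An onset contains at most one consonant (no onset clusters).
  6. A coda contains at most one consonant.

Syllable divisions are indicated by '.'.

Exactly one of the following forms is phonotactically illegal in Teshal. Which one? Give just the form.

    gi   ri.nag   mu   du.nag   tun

gi — σ1 onset /g/, coda /∅/ ok → phonotactically legal
ri.nag — σ1 onset /r/, coda /∅/ ok; σ2 onset /n/, coda /g/ ok → phonotactically legal
mu — σ1 onset /m/, coda /∅/ ok → phonotactically legal
du.nag — σ1 onset /d/, coda /∅/ ok; σ2 onset /n/, coda /g/ ok → phonotactically legal
tun — violates constraint 3: syllable 1 coda contains /n/, which is not a licensed coda consonant → phonotactically illegal

tun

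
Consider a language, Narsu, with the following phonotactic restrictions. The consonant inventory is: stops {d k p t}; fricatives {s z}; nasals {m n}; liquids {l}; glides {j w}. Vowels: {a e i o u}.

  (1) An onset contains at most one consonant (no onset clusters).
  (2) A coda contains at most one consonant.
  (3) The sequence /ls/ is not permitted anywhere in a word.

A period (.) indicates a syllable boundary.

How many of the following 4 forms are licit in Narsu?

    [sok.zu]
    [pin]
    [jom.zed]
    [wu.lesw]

[sok.zu] — σ1 onset /s/, coda /k/ ok; σ2 onset /z/, coda /∅/ ok → licit
[pin] — σ1 onset /p/, coda /n/ ok → licit
[jom.zed] — σ1 onset /j/, coda /m/ ok; σ2 onset /z/, coda /d/ ok → licit
[wu.lesw] — violates constraint 2: syllable 2 coda /sw/ has 2 consonants (> 1) → illicit
Licit: [sok.zu], [pin], [jom.zed] → 3.

3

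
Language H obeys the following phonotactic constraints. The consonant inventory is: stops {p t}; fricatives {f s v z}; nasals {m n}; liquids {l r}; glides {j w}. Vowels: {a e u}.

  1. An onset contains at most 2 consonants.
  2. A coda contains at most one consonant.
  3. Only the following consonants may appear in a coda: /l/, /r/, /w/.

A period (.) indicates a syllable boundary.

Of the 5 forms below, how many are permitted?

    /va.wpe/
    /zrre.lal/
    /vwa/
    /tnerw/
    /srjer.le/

/va.wpe/ — σ1 onset /v/, coda /∅/ ok; σ2 onset /wp/ (2C), coda /∅/ ok → permitted
/zrre.lal/ — violates constraint 1: syllable 1 onset /zrr/ has 3 consonants (> 2) → not permitted
/vwa/ — σ1 onset /vw/ (2C), coda /∅/ ok → permitted
/tnerw/ — violates constraint 2: syllable 1 coda /rw/ has 2 consonants (> 1) → not permitted
/srjer.le/ — violates constraint 1: syllable 1 onset /srj/ has 3 consonants (> 2) → not permitted
Permitted: /va.wpe/, /vwa/ → 2.

2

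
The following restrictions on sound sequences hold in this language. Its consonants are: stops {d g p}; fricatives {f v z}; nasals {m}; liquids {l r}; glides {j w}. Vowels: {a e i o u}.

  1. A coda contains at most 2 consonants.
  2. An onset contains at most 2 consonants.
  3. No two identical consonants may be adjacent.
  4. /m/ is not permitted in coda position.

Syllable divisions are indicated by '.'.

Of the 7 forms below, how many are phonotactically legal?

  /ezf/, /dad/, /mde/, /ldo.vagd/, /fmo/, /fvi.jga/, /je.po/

/ezf/ — σ1 onset /∅/, coda /zf/ (2C) ok → phonotactically legal
/dad/ — σ1 onset /d/, coda /d/ ok → phonotactically legal
/mde/ — σ1 onset /md/ (2C), coda /∅/ ok → phonotactically legal
/ldo.vagd/ — σ1 onset /ld/ (2C), coda /∅/ ok; σ2 onset /v/, coda /gd/ (2C) ok → phonotactically legal
/fmo/ — σ1 onset /fm/ (2C), coda /∅/ ok → phonotactically legal
/fvi.jga/ — σ1 onset /fv/ (2C), coda /∅/ ok; σ2 onset /jg/ (2C), coda /∅/ ok → phonotactically legal
/je.po/ — σ1 onset /j/, coda /∅/ ok; σ2 onset /p/, coda /∅/ ok → phonotactically legal
Phonotactically legal: /ezf/, /dad/, /mde/, /ldo.vagd/, /fmo/, /fvi.jga/, /je.po/ → 7.

7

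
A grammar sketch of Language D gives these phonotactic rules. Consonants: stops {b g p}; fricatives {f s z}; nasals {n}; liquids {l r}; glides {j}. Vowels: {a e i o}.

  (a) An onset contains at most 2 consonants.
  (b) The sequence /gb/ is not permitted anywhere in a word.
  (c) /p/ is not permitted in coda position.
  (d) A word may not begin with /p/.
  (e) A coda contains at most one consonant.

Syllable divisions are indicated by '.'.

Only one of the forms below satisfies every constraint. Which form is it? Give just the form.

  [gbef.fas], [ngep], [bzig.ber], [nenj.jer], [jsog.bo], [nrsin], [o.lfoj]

[gbef.fas] — violates constraint (b): contains banned sequence /gb/ → ill-formed
[ngep] — violates constraint (c): syllable 1 coda contains /p/ → ill-formed
[bzig.ber] — violates constraint (b): contains banned sequence /gb/ → ill-formed
[nenj.jer] — violates constraint (e): syllable 1 coda /nj/ has 2 consonants (> 1) → ill-formed
[jsog.bo] — violates constraint (b): contains banned sequence /gb/ → ill-formed
[nrsin] — violates constraint (a): syllable 1 onset /nrs/ has 3 consonants (> 2) → ill-formed
[o.lfoj] — σ1 onset /∅/, coda /∅/ ok; σ2 onset /lf/ (2C), coda /j/ ok → well-formed

[o.lfoj]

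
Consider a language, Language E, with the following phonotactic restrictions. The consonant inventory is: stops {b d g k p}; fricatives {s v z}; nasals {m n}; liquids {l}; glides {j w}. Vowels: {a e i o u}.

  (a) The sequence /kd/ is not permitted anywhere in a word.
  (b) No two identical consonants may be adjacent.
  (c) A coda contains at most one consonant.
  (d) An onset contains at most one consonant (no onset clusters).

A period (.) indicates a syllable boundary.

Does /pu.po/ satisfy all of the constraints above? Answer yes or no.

/pu.po/ — σ1 onset /p/, coda /∅/ ok; σ2 onset /p/, coda /∅/ ok → permitted

yes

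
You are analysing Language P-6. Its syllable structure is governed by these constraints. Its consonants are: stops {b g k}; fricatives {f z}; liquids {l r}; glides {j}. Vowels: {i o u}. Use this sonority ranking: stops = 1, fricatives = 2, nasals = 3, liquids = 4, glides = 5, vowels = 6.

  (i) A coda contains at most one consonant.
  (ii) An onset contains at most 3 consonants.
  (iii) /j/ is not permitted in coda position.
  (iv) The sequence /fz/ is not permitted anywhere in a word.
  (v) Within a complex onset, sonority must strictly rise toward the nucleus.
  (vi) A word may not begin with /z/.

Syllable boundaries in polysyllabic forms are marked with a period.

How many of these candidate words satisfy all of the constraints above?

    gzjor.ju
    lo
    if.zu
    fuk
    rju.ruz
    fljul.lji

5

gzjor.ju — σ1 onset /gzj/ (1→2→5 rises), coda /r/ ok; σ2 onset /j/, coda /∅/ ok → licit
lo — σ1 onset /l/, coda /∅/ ok → licit
if.zu — violates constraint (iv): contains banned sequence /fz/ → illicit
fuk — σ1 onset /f/, coda /k/ ok → licit
rju.ruz — σ1 onset /rj/ (4→5 rises), coda /∅/ ok; σ2 onset /r/, coda /z/ ok → licit
fljul.lji — σ1 onset /flj/ (2→4→5 rises), coda /l/ ok; σ2 onset /lj/ (4→5 rises), coda /∅/ ok → licit
Licit: gzjor.ju, lo, fuk, rju.ruz, fljul.lji → 5.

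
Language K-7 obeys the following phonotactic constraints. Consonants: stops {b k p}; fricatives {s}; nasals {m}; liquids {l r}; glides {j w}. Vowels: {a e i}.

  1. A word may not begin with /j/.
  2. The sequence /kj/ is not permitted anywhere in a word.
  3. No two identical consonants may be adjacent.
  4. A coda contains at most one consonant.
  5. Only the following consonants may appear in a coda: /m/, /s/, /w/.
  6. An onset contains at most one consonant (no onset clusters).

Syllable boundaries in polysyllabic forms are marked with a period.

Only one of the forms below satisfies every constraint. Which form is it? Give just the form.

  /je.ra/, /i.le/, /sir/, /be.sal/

/je.ra/ — violates constraint 1: word begins with /j/ → ill-formed
/i.le/ — σ1 onset /∅/, coda /∅/ ok; σ2 onset /l/, coda /∅/ ok → well-formed
/sir/ — violates constraint 5: syllable 1 coda contains /r/, which is not a licensed coda consonant → ill-formed
/be.sal/ — violates constraint 5: syllable 2 coda contains /l/, which is not a licensed coda consonant → ill-formed

/i.le/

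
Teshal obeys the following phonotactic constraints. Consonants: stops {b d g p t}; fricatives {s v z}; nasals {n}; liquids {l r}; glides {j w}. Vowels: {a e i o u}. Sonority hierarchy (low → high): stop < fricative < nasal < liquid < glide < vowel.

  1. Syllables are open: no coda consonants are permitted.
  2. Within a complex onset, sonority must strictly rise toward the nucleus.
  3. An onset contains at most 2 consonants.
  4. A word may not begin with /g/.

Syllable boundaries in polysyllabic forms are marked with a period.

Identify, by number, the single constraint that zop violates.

1

zop: syllable 1 coda /p/ has 1 consonant (> 0).
This is a violation of constraint 1: "Syllables are open: no coda consonants are permitted."
The remaining constraints (2, 3, 4) are satisfied.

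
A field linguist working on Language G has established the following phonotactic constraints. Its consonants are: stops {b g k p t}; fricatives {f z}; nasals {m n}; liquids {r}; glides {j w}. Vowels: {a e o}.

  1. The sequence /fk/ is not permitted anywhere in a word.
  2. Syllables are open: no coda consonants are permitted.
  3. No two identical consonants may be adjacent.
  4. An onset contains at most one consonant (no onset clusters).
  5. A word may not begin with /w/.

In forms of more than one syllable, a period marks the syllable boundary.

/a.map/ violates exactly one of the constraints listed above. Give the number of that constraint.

/a.map/: syllable 2 coda /p/ has 1 consonant (> 0).
This is a violation of constraint 2: "Syllables are open: no coda consonants are permitted."
The remaining constraints (1, 3, 4, 5) are satisfied.

2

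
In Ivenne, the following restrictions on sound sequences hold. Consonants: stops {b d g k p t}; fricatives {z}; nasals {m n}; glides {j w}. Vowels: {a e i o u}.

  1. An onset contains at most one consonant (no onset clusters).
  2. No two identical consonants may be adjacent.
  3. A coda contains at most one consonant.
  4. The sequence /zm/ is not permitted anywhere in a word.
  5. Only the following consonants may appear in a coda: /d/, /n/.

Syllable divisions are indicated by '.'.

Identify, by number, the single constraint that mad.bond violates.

3

mad.bond: syllable 2 coda /nd/ has 2 consonants (> 1).
This is a violation of constraint 3: "A coda contains at most one consonant."
The remaining constraints (1, 2, 4, 5) are satisfied.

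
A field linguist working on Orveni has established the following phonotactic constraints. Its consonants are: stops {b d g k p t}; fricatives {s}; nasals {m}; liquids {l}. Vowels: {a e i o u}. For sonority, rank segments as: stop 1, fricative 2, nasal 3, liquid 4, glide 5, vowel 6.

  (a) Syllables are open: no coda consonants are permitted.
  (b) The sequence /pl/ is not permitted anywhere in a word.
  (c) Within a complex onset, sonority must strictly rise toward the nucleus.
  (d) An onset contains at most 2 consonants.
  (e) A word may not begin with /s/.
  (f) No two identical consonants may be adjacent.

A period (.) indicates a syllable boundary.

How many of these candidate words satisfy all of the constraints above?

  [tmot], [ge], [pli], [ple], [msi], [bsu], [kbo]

[tmot] — violates constraint (a): syllable 1 coda /t/ has 1 consonant (> 0) → not permitted
[ge] — σ1 onset /g/, coda /∅/ ok → permitted
[pli] — violates constraint (b): contains banned sequence /pl/ → not permitted
[ple] — violates constraint (b): contains banned sequence /pl/ → not permitted
[msi] — violates constraint (c): syllable 1 onset /ms/: /m/ (nasal, 3) → /s/ (fricative, 2) does not rise → not permitted
[bsu] — σ1 onset /bs/ (1→2 rises), coda /∅/ ok → permitted
[kbo] — violates constraint (c): syllable 1 onset /kb/: /k/ (stop, 1) → /b/ (stop, 1) does not rise → not permitted
Permitted: [ge], [bsu] → 2.

2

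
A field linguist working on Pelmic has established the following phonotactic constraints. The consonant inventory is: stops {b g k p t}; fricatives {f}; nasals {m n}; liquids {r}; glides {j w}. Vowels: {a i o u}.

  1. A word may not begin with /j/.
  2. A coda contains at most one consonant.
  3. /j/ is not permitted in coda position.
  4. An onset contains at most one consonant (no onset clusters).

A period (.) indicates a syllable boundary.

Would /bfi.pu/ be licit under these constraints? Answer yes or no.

/bfi.pu/ — violates constraint 4: syllable 1 onset /bf/ has 2 consonants (> 1) → illicit

no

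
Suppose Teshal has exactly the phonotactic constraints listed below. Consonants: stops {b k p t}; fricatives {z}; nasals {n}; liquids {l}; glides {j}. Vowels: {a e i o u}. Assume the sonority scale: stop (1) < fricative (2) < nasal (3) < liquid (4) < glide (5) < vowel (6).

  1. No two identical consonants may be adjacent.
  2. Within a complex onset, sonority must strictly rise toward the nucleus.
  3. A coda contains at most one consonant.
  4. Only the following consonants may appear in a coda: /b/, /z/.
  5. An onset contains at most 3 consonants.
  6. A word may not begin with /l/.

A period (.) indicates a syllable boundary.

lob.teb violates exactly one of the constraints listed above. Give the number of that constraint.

6

lob.teb: word begins with /l/.
This is a violation of constraint 6: "A word may not begin with /l/."
The remaining constraints (1, 2, 3, 4, 5) are satisfied.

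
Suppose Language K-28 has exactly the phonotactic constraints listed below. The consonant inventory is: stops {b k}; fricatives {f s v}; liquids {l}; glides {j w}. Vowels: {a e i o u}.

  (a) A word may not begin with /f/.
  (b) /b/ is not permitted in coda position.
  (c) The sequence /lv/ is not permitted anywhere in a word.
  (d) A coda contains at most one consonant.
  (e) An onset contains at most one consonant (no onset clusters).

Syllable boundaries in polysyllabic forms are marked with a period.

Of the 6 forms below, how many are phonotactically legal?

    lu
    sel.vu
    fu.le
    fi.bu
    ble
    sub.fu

lu — σ1 onset /l/, coda /∅/ ok → phonotactically legal
sel.vu — violates constraint (c): contains banned sequence /lv/ → phonotactically illegal
fu.le — violates constraint (a): word begins with /f/ → phonotactically illegal
fi.bu — violates constraint (a): word begins with /f/ → phonotactically illegal
ble — violates constraint (e): syllable 1 onset /bl/ has 2 consonants (> 1) → phonotactically illegal
sub.fu — violates constraint (b): syllable 1 coda contains /b/ → phonotactically illegal
Phonotactically legal: lu → 1.

1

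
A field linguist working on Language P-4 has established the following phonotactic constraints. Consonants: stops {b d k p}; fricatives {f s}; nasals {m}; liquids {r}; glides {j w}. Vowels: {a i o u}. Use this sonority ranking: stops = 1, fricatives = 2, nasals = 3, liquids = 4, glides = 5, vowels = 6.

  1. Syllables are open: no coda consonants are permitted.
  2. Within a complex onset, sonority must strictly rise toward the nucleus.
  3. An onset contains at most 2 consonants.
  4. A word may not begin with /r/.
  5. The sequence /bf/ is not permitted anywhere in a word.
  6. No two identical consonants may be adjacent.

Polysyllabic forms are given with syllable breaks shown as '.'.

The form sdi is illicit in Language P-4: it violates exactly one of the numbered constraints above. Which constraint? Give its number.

2

sdi: syllable 1 onset /sd/: /s/ (fricative, 2) → /d/ (stop, 1) does not rise.
This is a violation of constraint 2: "Within a complex onset, sonority must strictly rise toward the nucleus."
The remaining constraints (1, 3, 4, 5, 6) are satisfied.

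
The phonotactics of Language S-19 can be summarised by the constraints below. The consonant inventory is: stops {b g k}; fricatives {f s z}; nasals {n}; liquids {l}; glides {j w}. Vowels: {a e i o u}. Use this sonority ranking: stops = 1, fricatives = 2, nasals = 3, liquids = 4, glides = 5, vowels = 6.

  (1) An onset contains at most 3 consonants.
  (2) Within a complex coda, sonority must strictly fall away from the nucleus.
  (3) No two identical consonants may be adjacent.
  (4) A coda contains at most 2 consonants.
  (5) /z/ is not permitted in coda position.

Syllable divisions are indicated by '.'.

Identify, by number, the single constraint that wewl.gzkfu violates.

wewl.gzkfu: syllable 2 onset /gzkf/ has 4 consonants (> 3).
This is a violation of constraint 1: "An onset contains at most 3 consonants."
The remaining constraints (2, 3, 4, 5) are satisfied.

1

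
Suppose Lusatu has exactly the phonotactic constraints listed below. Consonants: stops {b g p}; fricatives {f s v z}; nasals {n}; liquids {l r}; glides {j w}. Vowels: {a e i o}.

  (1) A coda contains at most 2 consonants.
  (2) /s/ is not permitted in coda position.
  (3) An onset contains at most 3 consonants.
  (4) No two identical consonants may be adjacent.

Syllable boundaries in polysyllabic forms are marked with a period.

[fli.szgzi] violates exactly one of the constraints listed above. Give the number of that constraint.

3

[fli.szgzi]: syllable 2 onset /szgz/ has 4 consonants (> 3).
This is a violation of constraint 3: "An onset contains at most 3 consonants."
The remaining constraints (1, 2, 4) are satisfied.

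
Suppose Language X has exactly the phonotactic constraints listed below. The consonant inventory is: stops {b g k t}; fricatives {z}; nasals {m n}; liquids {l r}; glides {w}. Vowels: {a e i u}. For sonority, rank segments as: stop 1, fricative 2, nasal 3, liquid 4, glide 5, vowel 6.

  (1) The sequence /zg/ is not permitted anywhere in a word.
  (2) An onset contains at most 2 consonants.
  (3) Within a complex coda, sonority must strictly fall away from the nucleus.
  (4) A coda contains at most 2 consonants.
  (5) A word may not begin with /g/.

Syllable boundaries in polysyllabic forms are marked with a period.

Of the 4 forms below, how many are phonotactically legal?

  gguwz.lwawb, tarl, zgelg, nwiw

gguwz.lwawb — violates constraint 5: word begins with /g/ → phonotactically illegal
tarl — violates constraint 3: syllable 1 coda /rl/: /r/ (liquid, 4) → /l/ (liquid, 4) does not fall → phonotactically illegal
zgelg — violates constraint 1: contains banned sequence /zg/ → phonotactically illegal
nwiw — σ1 onset /nw/ (2C), coda /w/ ok → phonotactically legal
Phonotactically legal: nwiw → 1.

1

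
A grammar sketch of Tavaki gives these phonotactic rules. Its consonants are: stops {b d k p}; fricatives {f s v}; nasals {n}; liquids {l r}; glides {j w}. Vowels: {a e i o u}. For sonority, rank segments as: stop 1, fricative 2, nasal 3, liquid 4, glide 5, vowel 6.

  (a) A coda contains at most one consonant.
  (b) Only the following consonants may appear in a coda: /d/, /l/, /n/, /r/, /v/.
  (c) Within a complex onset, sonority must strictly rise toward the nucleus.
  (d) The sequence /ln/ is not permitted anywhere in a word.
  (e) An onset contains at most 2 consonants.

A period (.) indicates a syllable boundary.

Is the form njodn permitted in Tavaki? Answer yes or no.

no

njodn — violates constraint (a): syllable 1 coda /dn/ has 2 consonants (> 1) → not permitted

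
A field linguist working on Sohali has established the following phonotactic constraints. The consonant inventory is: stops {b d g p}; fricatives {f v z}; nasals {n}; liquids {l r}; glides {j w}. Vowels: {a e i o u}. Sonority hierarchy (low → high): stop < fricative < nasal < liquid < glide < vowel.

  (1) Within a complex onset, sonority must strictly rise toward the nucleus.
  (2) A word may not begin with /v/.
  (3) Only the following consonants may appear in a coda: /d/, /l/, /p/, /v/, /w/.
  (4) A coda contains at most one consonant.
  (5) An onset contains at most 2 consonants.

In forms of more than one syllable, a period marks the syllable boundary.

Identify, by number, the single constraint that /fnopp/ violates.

4

/fnopp/: syllable 1 coda /pp/ has 2 consonants (> 1).
This is a violation of constraint 4: "A coda contains at most one consonant."
The remaining constraints (1, 2, 3, 5) are satisfied.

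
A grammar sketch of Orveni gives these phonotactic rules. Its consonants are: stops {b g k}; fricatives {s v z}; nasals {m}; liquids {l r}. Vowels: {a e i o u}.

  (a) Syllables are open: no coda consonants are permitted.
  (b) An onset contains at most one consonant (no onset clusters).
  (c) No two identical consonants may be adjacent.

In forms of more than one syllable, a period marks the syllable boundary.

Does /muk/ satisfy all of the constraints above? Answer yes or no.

/muk/ — violates constraint (a): syllable 1 coda /k/ has 1 consonant (> 0) → ill-formed

no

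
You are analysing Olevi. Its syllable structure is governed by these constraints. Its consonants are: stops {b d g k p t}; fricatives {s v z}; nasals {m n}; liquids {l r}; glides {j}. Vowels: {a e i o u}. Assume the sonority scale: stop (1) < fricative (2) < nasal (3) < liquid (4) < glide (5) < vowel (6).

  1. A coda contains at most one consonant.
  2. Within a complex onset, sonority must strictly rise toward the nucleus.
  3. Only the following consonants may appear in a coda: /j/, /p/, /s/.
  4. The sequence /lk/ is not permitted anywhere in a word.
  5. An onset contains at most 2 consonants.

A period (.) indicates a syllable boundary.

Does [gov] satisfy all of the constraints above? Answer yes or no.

[gov] — violates constraint 3: syllable 1 coda contains /v/, which is not a licensed coda consonant → ill-formed

no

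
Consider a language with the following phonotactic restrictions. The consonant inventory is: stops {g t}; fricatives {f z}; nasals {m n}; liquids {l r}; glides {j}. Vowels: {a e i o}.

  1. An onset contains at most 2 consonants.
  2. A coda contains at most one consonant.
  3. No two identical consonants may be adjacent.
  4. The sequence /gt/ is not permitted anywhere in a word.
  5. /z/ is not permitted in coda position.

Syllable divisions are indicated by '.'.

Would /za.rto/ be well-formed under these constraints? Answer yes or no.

yes

/za.rto/ — σ1 onset /z/, coda /∅/ ok; σ2 onset /rt/ (2C), coda /∅/ ok → well-formed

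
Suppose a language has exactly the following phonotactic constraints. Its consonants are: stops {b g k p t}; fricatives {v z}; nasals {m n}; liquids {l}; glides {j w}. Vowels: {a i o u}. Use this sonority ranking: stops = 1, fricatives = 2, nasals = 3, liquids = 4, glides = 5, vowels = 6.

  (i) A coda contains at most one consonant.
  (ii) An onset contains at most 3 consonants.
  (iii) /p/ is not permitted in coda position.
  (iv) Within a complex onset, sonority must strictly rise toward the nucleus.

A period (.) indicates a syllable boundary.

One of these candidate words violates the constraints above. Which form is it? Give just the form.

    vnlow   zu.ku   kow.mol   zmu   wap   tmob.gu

wap

vnlow — σ1 onset /vnl/ (2→3→4 rises), coda /w/ ok → licit
zu.ku — σ1 onset /z/, coda /∅/ ok; σ2 onset /k/, coda /∅/ ok → licit
kow.mol — σ1 onset /k/, coda /w/ ok; σ2 onset /m/, coda /l/ ok → licit
zmu — σ1 onset /zm/ (2→3 rises), coda /∅/ ok → licit
wap — violates constraint (iii): syllable 1 coda contains /p/ → illicit
tmob.gu — σ1 onset /tm/ (1→3 rises), coda /b/ ok; σ2 onset /g/, coda /∅/ ok → licit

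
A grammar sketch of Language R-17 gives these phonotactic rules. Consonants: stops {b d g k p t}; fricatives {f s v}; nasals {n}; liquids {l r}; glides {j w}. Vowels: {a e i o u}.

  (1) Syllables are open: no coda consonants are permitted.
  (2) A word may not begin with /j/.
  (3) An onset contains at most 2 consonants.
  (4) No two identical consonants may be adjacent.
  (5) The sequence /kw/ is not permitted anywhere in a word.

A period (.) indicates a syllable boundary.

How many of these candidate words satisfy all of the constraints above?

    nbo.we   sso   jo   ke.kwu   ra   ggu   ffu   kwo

2

nbo.we — σ1 onset /nb/ (2C), coda /∅/ ok; σ2 onset /w/, coda /∅/ ok → well-formed
sso — violates constraint 4: adjacent identical consonants /ss/ → ill-formed
jo — violates constraint 2: word begins with /j/ → ill-formed
ke.kwu — violates constraint 5: contains banned sequence /kw/ → ill-formed
ra — σ1 onset /r/, coda /∅/ ok → well-formed
ggu — violates constraint 4: adjacent identical consonants /gg/ → ill-formed
ffu — violates constraint 4: adjacent identical consonants /ff/ → ill-formed
kwo — violates constraint 5: contains banned sequence /kw/ → ill-formed
Well-formed: nbo.we, ra → 2.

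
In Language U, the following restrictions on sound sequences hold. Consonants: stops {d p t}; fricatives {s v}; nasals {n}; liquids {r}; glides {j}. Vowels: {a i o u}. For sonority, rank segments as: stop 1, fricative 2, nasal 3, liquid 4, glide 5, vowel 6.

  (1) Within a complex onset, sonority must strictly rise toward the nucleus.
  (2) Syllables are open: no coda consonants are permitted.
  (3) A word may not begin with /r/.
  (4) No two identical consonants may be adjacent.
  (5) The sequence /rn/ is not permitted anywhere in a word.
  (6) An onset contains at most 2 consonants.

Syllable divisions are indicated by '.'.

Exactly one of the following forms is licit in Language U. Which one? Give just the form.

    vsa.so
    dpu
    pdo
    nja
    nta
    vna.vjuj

nja

vsa.so — violates constraint 1: syllable 1 onset /vs/: /v/ (fricative, 2) → /s/ (fricative, 2) does not rise → illicit
dpu — violates constraint 1: syllable 1 onset /dp/: /d/ (stop, 1) → /p/ (stop, 1) does not rise → illicit
pdo — violates constraint 1: syllable 1 onset /pd/: /p/ (stop, 1) → /d/ (stop, 1) does not rise → illicit
nja — σ1 onset /nj/ (3→5 rises), coda /∅/ ok → licit
nta — violates constraint 1: syllable 1 onset /nt/: /n/ (nasal, 3) → /t/ (stop, 1) does not rise → illicit
vna.vjuj — violates constraint 2: syllable 2 coda /j/ has 1 consonant (> 0) → illicit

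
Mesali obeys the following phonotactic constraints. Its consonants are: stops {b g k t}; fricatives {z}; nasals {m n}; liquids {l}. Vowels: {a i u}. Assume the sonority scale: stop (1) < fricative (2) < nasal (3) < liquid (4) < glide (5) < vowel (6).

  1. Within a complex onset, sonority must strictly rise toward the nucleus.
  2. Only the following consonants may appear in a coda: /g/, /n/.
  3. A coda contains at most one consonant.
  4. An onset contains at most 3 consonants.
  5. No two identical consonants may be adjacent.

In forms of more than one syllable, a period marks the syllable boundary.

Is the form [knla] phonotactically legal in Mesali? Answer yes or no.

yes

[knla] — σ1 onset /knl/ (1→3→4 rises), coda /∅/ ok → phonotactically legal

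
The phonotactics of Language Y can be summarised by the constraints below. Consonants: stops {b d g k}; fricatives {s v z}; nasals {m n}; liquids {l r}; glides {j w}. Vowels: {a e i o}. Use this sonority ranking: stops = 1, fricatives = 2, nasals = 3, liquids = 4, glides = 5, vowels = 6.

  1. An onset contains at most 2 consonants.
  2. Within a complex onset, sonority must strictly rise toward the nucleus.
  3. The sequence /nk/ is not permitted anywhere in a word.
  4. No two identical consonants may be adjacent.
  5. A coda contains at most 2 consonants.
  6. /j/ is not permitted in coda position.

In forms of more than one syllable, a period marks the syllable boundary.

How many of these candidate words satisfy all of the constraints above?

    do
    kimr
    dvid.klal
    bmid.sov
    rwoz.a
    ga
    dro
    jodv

do — σ1 onset /d/, coda /∅/ ok → well-formed
kimr — σ1 onset /k/, coda /mr/ (2C) ok → well-formed
dvid.klal — σ1 onset /dv/ (1→2 rises), coda /d/ ok; σ2 onset /kl/ (1→4 rises), coda /l/ ok → well-formed
bmid.sov — σ1 onset /bm/ (1→3 rises), coda /d/ ok; σ2 onset /s/, coda /v/ ok → well-formed
rwoz.a — σ1 onset /rw/ (4→5 rises), coda /z/ ok; σ2 onset /∅/, coda /∅/ ok → well-formed
ga — σ1 onset /g/, coda /∅/ ok → well-formed
dro — σ1 onset /dr/ (1→4 rises), coda /∅/ ok → well-formed
jodv — σ1 onset /j/, coda /dv/ (2C) ok → well-formed
Well-formed: do, kimr, dvid.klal, bmid.sov, rwoz.a, ga, dro, jodv → 8.

8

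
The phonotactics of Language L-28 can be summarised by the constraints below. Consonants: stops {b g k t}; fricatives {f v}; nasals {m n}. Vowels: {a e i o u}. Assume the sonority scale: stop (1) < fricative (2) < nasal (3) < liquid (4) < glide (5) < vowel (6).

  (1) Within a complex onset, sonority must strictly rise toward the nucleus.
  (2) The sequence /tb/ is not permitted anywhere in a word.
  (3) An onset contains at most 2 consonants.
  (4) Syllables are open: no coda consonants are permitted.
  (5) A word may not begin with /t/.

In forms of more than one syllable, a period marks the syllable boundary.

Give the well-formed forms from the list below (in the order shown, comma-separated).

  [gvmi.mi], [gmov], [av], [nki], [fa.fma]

[fa.fma]

[gvmi.mi] — violates constraint 3: syllable 1 onset /gvm/ has 3 consonants (> 2) → ill-formed
[gmov] — violates constraint 4: syllable 1 coda /v/ has 1 consonant (> 0) → ill-formed
[av] — violates constraint 4: syllable 1 coda /v/ has 1 consonant (> 0) → ill-formed
[nki] — violates constraint 1: syllable 1 onset /nk/: /n/ (nasal, 3) → /k/ (stop, 1) does not rise → ill-formed
[fa.fma] — σ1 onset /f/, coda /∅/ ok; σ2 onset /fm/ (2→3 rises), coda /∅/ ok → well-formed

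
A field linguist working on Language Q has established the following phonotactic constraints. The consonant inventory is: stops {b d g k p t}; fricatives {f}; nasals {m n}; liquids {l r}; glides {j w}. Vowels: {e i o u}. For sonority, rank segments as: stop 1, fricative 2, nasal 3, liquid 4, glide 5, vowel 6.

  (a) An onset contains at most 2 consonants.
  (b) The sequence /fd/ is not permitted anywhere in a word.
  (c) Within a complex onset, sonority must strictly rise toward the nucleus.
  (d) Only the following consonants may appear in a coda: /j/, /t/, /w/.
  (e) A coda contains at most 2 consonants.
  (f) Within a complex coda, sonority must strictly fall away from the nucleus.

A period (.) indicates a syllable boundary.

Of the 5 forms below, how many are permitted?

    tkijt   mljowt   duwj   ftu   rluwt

0

tkijt — violates constraint (c): syllable 1 onset /tk/: /t/ (stop, 1) → /k/ (stop, 1) does not rise → not permitted
mljowt — violates constraint (a): syllable 1 onset /mlj/ has 3 consonants (> 2) → not permitted
duwj — violates constraint (f): syllable 1 coda /wj/: /w/ (glide, 5) → /j/ (glide, 5) does not fall → not permitted
ftu — violates constraint (c): syllable 1 onset /ft/: /f/ (fricative, 2) → /t/ (stop, 1) does not rise → not permitted
rluwt — violates constraint (c): syllable 1 onset /rl/: /r/ (liquid, 4) → /l/ (liquid, 4) does not rise → not permitted
No form is permitted → 0.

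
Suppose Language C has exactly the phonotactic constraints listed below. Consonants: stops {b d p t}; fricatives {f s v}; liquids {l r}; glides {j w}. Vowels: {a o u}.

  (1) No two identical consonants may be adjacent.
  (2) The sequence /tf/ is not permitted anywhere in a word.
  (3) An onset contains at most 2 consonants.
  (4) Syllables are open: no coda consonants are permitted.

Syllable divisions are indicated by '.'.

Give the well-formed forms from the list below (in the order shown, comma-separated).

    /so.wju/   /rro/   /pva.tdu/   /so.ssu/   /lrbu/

/so.wju/, /pva.tdu/

/so.wju/ — σ1 onset /s/, coda /∅/ ok; σ2 onset /wj/ (2C), coda /∅/ ok → well-formed
/rro/ — violates constraint 1: adjacent identical consonants /rr/ → ill-formed
/pva.tdu/ — σ1 onset /pv/ (2C), coda /∅/ ok; σ2 onset /td/ (2C), coda /∅/ ok → well-formed
/so.ssu/ — violates constraint 1: adjacent identical consonants /ss/ → ill-formed
/lrbu/ — violates constraint 3: syllable 1 onset /lrb/ has 3 consonants (> 2) → ill-formed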